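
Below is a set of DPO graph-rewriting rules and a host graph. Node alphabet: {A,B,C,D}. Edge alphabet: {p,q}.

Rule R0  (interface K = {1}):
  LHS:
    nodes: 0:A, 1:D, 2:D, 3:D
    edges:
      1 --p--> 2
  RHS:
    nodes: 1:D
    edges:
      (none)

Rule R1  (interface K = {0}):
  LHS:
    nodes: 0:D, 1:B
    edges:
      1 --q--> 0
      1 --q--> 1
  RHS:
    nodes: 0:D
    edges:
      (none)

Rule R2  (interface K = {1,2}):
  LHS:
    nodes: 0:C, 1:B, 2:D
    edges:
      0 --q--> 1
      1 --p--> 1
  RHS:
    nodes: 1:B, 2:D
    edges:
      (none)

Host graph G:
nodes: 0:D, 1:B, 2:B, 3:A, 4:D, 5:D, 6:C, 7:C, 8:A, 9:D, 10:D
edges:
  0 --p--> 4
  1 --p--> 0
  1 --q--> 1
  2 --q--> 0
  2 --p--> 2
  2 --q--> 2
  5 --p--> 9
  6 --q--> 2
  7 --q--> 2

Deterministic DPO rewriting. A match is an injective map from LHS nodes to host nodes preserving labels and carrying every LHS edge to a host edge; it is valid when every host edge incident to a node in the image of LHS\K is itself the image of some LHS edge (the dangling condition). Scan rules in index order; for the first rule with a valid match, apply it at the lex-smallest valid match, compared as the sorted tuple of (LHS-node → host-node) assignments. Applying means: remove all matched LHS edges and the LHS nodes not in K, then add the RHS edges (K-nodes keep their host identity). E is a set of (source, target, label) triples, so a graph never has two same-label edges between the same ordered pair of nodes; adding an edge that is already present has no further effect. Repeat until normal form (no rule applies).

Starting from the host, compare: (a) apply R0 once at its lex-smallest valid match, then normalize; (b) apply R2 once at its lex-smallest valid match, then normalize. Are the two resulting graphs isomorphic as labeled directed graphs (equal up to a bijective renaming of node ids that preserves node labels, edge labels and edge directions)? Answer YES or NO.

Answer: YES

Steps:
branch R0-first: apply at {0↦3, 1↦0, 2↦4, 3↦10} → |E|=8, then 1 more step(s) → NF |V|=7 |E|=6 V={0:D, 1:B, 2:B, 5:D, 7:C, 8:A, 9:D} E=1-p->0 1-q->1 2-q->0 2-q->2 5-p->9 7-q->2
branch R2-first: apply at {0↦6, 1↦2, 2↦0} → |E|=7, then 1 more step(s) → NF |V|=7 |E|=6 V={0:D, 1:B, 2:B, 5:D, 7:C, 8:A, 9:D} E=1-p->0 1-q->1 2-q->0 2-q->2 5-p->9 7-q->2
graphs isomorphic (equal up to label-preserving node renaming)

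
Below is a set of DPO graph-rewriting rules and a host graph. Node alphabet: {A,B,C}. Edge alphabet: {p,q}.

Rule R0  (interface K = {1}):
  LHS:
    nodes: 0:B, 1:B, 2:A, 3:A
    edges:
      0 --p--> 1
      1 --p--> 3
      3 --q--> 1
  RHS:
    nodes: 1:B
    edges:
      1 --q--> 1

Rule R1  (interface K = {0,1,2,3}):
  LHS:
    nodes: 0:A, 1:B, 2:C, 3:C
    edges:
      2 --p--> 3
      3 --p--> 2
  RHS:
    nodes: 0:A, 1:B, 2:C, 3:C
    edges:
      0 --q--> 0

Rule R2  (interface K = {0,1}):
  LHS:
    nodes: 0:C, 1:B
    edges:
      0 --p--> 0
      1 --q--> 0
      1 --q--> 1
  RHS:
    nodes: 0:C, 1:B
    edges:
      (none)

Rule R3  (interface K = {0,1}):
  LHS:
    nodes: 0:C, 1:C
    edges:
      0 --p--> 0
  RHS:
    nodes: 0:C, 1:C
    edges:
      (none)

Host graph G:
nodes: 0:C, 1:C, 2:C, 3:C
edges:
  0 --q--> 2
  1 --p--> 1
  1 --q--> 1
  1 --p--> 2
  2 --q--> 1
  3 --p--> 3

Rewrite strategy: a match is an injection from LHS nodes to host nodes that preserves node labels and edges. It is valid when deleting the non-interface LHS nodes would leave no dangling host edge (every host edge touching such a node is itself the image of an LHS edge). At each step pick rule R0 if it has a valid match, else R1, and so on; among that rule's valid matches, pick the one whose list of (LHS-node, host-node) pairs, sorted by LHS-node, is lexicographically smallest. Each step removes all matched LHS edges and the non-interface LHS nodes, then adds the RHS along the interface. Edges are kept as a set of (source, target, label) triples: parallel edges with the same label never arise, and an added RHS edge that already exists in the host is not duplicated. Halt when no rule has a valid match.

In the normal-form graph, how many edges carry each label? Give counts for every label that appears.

start.  V:4 E:6  edges: 0-q->2 1-p->1 1-q->1 1-p->2 2-q->1 3-p->3
1. fire R3 via {0↦1, 1↦0}  →  V:4 E:5  edges: 0-q->2 1-q->1 1-p->2 2-q->1 3-p->3
2. fire R3 via {0↦3, 1↦0}  →  V:4 E:4  edges: 0-q->2 1-q->1 1-p->2 2-q->1
normal form: no rule applies after step 2
NF edges: [(0, 2, 'q'), (1, 1, 'q'), (1, 2, 'p'), (2, 1, 'q')]

Answer: p:1 q:3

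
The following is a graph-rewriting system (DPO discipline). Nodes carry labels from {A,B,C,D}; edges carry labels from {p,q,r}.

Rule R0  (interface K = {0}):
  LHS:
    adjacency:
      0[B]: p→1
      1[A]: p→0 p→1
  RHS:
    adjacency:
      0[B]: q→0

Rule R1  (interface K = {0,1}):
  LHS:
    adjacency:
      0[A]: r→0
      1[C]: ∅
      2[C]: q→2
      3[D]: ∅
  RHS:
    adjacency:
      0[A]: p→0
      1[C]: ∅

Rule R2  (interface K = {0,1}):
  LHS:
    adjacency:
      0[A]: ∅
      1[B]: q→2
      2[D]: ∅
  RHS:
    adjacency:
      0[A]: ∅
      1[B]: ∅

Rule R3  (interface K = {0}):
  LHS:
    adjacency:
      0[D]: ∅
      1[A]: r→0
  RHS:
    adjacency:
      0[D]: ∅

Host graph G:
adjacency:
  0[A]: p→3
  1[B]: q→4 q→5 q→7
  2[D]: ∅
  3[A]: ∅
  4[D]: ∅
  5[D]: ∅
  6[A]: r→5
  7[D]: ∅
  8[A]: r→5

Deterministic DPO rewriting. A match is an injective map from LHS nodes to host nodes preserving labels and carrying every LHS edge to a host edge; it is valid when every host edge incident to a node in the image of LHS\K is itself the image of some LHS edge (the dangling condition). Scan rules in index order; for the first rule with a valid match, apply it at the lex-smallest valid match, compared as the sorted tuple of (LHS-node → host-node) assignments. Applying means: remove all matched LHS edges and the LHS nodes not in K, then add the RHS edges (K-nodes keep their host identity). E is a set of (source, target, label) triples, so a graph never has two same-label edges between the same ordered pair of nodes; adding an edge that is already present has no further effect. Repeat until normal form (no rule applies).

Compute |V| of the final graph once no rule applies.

Answer: 4

Steps:
initial: |V|=9 |E|=6  E = 0-p->3 1-q->4 1-q->5 1-q->7 6-r->5 8-r->5
step 1: apply R2 at {0↦0, 1↦1, 2↦4}  → |V|=8 |E|=5  E = 0-p->3 1-q->5 1-q->7 6-r->5 8-r->5
step 2: apply R2 at {0↦0, 1↦1, 2↦7}  → |V|=7 |E|=4  E = 0-p->3 1-q->5 6-r->5 8-r->5
step 3: apply R3 at {0↦5, 1↦6}  → |V|=6 |E|=3  E = 0-p->3 1-q->5 8-r->5
step 4: apply R3 at {0↦5, 1↦8}  → |V|=5 |E|=2  E = 0-p->3 1-q->5
step 5: apply R2 at {0↦0, 1↦1, 2↦5}  → |V|=4 |E|=1  E = 0-p->3
halt: no rule applies after step 5
NF nodes: {0:A, 1:B, 2:D, 3:A}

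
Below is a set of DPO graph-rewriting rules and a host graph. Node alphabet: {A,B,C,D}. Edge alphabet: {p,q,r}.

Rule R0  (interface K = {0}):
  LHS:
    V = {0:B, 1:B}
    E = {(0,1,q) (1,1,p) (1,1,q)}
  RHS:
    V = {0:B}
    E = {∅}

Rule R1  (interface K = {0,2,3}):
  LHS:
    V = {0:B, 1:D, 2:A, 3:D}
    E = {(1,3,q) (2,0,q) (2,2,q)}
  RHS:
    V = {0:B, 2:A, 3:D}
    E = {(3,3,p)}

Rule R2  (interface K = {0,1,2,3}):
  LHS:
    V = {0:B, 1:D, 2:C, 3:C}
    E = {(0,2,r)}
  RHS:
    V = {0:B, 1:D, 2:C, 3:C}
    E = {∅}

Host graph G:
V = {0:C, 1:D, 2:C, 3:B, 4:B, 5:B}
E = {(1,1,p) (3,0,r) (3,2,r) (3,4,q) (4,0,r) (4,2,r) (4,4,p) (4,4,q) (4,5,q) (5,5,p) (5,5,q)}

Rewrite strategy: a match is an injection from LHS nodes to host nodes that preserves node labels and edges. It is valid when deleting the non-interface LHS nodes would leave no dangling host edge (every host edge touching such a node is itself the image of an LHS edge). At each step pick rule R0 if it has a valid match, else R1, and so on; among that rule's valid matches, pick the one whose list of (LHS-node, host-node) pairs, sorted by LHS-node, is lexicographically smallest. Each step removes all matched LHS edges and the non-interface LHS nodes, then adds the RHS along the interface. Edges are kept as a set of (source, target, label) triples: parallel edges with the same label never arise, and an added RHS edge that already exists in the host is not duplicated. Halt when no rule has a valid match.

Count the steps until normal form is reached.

[0] host  ⇒  6 nodes, 11 edges  {1-p->1 3-r->0 3-r->2 3-q->4 4-r->0 4-r->2 4-p->4 4-q->4 4-q->5 5-p->5 5-q->5}
[1] R0 @ {0↦4, 1↦5}  ⇒  5 nodes, 8 edges  {1-p->1 3-r->0 3-r->2 3-q->4 4-r->0 4-r->2 4-p->4 4-q->4}
[2] R2 @ {0↦3, 1↦1, 2↦0, 3↦2}  ⇒  5 nodes, 7 edges  {1-p->1 3-r->2 3-q->4 4-r->0 4-r->2 4-p->4 4-q->4}
[3] R2 @ {0↦3, 1↦1, 2↦2, 3↦0}  ⇒  5 nodes, 6 edges  {1-p->1 3-q->4 4-r->0 4-r->2 4-p->4 4-q->4}
[4] R2 @ {0↦4, 1↦1, 2↦0, 3↦2}  ⇒  5 nodes, 5 edges  {1-p->1 3-q->4 4-r->2 4-p->4 4-q->4}
[5] R2 @ {0↦4, 1↦1, 2↦2, 3↦0}  ⇒  5 nodes, 4 edges  {1-p->1 3-q->4 4-p->4 4-q->4}
[6] R0 @ {0↦3, 1↦4}  ⇒  4 nodes, 1 edges  {1-p->1}
final graph: no rule applies after step 6

Answer: 6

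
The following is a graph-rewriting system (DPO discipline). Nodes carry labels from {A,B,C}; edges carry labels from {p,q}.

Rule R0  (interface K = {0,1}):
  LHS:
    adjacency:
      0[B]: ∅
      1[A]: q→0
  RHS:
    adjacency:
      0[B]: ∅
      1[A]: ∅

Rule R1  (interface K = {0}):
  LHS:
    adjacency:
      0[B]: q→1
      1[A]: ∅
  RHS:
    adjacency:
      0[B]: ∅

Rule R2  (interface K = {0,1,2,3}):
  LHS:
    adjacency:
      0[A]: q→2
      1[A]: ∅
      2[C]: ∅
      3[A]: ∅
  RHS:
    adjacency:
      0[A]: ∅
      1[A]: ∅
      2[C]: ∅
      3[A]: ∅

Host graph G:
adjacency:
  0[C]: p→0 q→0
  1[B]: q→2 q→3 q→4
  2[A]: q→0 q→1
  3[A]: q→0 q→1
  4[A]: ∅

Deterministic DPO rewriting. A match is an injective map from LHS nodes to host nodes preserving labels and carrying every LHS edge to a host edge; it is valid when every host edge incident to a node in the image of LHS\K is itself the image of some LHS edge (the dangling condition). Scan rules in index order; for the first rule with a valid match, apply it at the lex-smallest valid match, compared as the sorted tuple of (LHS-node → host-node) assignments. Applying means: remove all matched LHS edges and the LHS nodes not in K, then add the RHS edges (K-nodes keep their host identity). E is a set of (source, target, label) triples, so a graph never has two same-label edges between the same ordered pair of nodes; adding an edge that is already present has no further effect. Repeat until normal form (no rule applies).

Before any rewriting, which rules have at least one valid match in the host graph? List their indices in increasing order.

R0: 2 valid matches — {0↦1, 1↦2}, {0↦1, 1↦3}
R1: 1 valid match — {0↦1, 1↦4}
R2: 4 valid matches — {0↦2, 1↦3, 2↦0, 3↦4}, {0↦2, 1↦4, 2↦0, 3↦3}, {0↦3, 1↦2, 2↦0, 3↦4} (+1 more)

Answer: [R0,R1,R2]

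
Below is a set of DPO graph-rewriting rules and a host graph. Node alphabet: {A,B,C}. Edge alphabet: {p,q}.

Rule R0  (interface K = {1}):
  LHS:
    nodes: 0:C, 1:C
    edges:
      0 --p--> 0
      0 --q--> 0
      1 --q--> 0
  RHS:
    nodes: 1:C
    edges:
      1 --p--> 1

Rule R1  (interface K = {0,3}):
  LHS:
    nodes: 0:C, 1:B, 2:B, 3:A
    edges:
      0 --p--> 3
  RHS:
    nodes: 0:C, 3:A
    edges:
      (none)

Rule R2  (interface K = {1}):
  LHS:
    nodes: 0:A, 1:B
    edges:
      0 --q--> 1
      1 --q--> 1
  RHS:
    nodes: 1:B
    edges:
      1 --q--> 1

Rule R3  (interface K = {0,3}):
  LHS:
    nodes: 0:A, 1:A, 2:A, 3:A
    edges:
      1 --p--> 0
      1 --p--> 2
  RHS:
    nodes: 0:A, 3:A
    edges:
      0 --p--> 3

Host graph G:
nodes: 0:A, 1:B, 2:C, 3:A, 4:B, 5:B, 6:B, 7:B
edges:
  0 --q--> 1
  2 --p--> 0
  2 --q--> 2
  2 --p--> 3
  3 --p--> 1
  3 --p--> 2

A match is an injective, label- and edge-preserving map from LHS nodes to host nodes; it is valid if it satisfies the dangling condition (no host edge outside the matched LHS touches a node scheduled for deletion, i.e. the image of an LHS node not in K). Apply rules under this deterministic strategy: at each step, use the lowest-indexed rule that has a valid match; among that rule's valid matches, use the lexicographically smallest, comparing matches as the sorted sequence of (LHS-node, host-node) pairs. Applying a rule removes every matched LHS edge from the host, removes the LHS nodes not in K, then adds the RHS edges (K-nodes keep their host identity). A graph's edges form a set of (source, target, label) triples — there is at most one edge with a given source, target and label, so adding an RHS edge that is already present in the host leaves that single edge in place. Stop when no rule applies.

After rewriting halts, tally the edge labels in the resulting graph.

Answer: p:2 q:2

Steps:
start.  V:8 E:6  edges: 0-q->1 2-p->0 2-q->2 2-p->3 3-p->1 3-p->2
1. fire R1 via {0↦2, 1↦4, 2↦5, 3↦0}  →  V:6 E:5  edges: 0-q->1 2-q->2 2-p->3 3-p->1 3-p->2
2. fire R1 via {0↦2, 1↦6, 2↦7, 3↦3}  →  V:4 E:4  edges: 0-q->1 2-q->2 3-p->1 3-p->2
halt: no rule applies after step 2
NF edges: [(0, 1, 'q'), (2, 2, 'q'), (3, 1, 'p'), (3, 2, 'p')]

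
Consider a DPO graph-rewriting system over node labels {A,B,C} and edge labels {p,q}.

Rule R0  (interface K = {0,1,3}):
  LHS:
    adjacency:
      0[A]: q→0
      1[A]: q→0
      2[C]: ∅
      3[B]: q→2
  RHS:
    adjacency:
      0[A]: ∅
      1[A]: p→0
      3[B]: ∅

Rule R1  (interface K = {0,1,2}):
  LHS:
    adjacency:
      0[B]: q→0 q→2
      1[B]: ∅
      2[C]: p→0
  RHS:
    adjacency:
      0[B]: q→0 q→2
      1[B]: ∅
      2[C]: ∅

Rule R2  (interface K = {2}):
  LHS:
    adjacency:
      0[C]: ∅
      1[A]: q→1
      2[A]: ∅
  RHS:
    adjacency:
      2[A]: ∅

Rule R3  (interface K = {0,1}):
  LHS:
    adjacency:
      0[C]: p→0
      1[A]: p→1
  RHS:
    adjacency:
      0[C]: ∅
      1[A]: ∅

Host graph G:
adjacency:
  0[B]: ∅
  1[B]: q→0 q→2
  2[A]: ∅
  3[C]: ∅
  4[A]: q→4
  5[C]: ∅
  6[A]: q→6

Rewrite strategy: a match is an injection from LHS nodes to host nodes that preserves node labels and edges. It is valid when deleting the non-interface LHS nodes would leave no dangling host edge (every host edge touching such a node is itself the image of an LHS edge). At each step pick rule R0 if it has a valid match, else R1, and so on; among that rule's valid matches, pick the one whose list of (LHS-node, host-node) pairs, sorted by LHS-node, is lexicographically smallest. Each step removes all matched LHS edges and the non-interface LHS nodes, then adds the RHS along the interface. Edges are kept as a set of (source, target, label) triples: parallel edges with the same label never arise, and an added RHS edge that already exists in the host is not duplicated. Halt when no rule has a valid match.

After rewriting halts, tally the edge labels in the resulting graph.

Answer: q:2

Steps:
[0] host  ⇒  7 nodes, 4 edges  {1-q->0 1-q->2 4-q->4 6-q->6}
[1] R2 @ {0↦3, 1↦4, 2↦2}  ⇒  5 nodes, 3 edges  {1-q->0 1-q->2 6-q->6}
[2] R2 @ {0↦5, 1↦6, 2↦2}  ⇒  3 nodes, 2 edges  {1-q->0 1-q->2}
halt: no rule applies after step 2
NF edges: [(1, 0, 'q'), (1, 2, 'q')]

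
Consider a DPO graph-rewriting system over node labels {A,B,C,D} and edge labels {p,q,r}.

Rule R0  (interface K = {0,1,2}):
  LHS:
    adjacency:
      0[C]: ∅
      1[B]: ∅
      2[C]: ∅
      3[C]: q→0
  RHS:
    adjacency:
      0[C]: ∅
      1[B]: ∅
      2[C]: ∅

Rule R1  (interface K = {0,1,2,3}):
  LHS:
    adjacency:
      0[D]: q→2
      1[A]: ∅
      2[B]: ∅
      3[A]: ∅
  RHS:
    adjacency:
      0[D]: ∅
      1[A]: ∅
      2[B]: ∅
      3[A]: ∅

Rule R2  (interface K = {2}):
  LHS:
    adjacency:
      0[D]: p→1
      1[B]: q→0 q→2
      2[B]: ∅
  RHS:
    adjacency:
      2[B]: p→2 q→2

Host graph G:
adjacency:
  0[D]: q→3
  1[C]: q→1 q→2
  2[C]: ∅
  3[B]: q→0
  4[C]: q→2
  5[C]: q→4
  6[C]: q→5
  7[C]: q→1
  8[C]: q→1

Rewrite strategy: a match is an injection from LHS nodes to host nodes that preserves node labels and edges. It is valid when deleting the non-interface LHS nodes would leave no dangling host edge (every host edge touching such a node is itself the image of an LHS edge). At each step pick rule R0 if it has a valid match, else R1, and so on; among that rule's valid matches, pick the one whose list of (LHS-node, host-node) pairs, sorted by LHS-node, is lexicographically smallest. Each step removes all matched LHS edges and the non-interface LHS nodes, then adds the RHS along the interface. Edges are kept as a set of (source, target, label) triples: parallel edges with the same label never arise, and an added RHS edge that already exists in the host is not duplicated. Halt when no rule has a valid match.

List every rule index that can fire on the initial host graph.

Answer: [R0]

Derivation:
R0: 15 valid matches — {0↦1, 1↦3, 2↦2, 3↦7}, {0↦1, 1↦3, 2↦2, 3↦8}, {0↦1, 1↦3, 2↦4, 3↦7} (+12 more)
R1: no valid match — LHS pattern not found
R2: no valid match — LHS pattern not found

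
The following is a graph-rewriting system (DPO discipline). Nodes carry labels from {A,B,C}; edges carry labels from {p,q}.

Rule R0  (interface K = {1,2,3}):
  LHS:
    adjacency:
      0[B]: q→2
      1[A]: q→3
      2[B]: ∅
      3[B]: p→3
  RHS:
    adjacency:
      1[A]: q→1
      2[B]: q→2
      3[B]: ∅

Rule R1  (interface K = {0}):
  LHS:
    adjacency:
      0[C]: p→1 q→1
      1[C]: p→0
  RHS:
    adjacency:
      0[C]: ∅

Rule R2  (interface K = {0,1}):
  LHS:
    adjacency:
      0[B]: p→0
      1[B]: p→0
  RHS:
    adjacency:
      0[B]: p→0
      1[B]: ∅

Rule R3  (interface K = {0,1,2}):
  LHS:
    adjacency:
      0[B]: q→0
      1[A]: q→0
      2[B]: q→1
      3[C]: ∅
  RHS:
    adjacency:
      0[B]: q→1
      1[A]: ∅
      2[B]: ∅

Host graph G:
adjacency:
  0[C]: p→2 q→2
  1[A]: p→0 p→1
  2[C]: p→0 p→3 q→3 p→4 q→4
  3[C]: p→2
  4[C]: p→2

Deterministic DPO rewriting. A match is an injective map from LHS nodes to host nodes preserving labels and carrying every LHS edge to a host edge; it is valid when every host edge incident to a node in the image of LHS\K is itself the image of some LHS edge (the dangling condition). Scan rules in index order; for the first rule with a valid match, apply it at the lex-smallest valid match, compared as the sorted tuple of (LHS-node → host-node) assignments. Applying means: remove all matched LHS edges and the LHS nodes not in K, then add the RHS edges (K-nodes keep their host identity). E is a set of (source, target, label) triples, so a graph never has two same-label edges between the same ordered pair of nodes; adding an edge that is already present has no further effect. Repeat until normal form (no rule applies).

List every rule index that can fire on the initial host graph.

R0: no valid match — LHS pattern not found
R1: 2 valid matches — {0↦2, 1↦3}, {0↦2, 1↦4}
R2: no valid match — LHS pattern not found
R3: no valid match — LHS pattern not found

Answer: [R1]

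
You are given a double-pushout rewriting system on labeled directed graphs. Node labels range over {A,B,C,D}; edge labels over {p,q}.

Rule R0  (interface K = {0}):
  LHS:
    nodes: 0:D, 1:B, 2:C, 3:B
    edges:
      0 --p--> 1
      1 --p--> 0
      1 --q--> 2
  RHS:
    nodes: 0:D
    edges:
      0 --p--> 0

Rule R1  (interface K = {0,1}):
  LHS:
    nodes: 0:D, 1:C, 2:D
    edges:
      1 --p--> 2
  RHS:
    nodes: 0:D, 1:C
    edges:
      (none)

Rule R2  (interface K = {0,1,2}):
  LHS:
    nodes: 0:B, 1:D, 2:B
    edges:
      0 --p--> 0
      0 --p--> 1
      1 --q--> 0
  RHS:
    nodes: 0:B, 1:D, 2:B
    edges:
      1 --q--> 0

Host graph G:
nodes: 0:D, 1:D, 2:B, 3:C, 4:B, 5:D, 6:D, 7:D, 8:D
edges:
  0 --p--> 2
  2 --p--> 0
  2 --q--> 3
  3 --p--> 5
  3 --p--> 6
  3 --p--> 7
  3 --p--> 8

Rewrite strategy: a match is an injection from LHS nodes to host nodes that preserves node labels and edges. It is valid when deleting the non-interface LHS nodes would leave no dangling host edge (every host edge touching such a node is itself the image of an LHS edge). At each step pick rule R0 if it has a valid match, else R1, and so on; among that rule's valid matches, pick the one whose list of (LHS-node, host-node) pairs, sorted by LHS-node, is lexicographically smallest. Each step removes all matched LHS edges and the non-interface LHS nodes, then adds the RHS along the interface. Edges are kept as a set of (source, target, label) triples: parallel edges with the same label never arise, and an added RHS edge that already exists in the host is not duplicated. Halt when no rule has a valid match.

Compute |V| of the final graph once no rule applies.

[0] host  ⇒  9 nodes, 7 edges  {0-p->2 2-p->0 2-q->3 3-p->5 3-p->6 3-p->7 3-p->8}
[1] R1 @ {0↦0, 1↦3, 2↦5}  ⇒  8 nodes, 6 edges  {0-p->2 2-p->0 2-q->3 3-p->6 3-p->7 3-p->8}
[2] R1 @ {0↦0, 1↦3, 2↦6}  ⇒  7 nodes, 5 edges  {0-p->2 2-p->0 2-q->3 3-p->7 3-p->8}
[3] R1 @ {0↦0, 1↦3, 2↦7}  ⇒  6 nodes, 4 edges  {0-p->2 2-p->0 2-q->3 3-p->8}
[4] R1 @ {0↦0, 1↦3, 2↦8}  ⇒  5 nodes, 3 edges  {0-p->2 2-p->0 2-q->3}
[5] R0 @ {0↦0, 1↦2, 2↦3, 3↦4}  ⇒  2 nodes, 1 edges  {0-p->0}
halt: no rule applies after step 5
NF nodes: {0:D, 1:D}

Answer: 2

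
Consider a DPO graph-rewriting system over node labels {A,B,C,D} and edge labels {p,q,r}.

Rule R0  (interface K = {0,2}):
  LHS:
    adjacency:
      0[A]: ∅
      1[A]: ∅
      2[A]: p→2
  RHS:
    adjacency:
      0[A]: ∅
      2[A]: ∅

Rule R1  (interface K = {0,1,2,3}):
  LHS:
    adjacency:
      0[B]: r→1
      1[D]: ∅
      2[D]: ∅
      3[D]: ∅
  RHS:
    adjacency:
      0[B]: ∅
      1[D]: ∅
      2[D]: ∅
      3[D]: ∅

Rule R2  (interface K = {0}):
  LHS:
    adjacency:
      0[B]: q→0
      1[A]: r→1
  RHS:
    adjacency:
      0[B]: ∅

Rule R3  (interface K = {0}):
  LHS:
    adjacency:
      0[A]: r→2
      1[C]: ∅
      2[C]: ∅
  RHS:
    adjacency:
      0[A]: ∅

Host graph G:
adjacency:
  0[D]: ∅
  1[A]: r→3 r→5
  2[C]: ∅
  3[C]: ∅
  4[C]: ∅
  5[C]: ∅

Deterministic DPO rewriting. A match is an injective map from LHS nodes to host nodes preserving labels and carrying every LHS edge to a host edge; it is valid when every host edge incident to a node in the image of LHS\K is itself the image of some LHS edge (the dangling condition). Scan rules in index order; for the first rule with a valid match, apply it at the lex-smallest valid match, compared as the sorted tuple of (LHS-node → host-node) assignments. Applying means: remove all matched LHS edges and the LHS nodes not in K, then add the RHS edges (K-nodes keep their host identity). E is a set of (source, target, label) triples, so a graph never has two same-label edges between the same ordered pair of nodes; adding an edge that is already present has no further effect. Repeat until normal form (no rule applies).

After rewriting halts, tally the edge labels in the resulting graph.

initial: |V|=6 |E|=2  E = 1-r->3 1-r->5
step 1: apply R3 at {0↦1, 1↦2, 2↦3}  → |V|=4 |E|=1  E = 1-r->5
step 2: apply R3 at {0↦1, 1↦4, 2↦5}  → |V|=2 |E|=0  E = ∅
normal form: no rule applies after step 2
NF edges: []

Answer: (no edges)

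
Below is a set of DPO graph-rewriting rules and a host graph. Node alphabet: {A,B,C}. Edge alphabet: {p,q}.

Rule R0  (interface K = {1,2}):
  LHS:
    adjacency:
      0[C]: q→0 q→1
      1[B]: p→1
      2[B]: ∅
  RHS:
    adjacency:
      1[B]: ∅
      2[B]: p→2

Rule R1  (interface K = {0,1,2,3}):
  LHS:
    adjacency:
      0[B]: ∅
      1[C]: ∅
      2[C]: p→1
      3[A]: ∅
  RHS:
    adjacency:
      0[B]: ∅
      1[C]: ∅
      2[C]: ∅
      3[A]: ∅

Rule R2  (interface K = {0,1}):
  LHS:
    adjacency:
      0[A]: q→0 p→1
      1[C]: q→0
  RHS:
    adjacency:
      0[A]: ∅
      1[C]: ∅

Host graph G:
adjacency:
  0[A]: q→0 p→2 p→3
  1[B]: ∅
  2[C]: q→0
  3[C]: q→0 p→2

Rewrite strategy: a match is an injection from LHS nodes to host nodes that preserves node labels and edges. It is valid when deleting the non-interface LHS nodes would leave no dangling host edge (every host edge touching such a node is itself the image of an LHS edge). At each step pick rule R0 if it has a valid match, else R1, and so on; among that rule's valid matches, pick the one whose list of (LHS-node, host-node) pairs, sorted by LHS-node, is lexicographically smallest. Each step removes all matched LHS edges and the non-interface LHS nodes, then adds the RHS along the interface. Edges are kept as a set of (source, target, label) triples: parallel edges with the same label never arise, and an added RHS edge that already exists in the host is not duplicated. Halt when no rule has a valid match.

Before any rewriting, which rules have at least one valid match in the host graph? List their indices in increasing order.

Answer: [R1,R2]

Derivation:
R0: no valid match — LHS pattern not found
R1: 1 valid match — {0↦1, 1↦2, 2↦3, 3↦0}
R2: 2 valid matches — {0↦0, 1↦2}, {0↦0, 1↦3}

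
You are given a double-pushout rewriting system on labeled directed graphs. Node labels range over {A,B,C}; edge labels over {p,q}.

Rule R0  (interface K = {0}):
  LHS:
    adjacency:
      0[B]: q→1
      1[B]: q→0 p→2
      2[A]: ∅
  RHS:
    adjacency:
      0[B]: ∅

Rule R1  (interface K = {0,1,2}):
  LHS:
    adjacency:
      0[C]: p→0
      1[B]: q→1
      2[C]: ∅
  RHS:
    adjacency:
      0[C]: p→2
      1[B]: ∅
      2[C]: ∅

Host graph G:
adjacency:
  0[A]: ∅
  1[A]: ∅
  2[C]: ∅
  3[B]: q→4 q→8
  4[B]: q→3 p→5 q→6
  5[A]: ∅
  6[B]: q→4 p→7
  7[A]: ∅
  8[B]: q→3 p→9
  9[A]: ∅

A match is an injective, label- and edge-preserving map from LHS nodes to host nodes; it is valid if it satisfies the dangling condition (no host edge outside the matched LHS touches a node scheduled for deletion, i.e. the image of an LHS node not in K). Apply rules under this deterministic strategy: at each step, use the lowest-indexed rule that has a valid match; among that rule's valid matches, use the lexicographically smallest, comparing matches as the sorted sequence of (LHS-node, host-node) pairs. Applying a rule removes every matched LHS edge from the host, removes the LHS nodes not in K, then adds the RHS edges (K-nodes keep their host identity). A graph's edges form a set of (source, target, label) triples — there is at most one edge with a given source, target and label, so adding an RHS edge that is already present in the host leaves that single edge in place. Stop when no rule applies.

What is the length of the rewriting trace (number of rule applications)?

Answer: 3

Rewrite trace:
[0] host  ⇒  10 nodes, 9 edges  {3-q->4 3-q->8 4-q->3 4-p->5 4-q->6 6-q->4 6-p->7 8-q->3 8-p->9}
[1] R0 @ {0↦3, 1↦8, 2↦9}  ⇒  8 nodes, 6 edges  {3-q->4 4-q->3 4-p->5 4-q->6 6-q->4 6-p->7}
[2] R0 @ {0↦4, 1↦6, 2↦7}  ⇒  6 nodes, 3 edges  {3-q->4 4-q->3 4-p->5}
[3] R0 @ {0↦3, 1↦4, 2↦5}  ⇒  4 nodes, 0 edges  {∅}
final graph: no rule applies after step 3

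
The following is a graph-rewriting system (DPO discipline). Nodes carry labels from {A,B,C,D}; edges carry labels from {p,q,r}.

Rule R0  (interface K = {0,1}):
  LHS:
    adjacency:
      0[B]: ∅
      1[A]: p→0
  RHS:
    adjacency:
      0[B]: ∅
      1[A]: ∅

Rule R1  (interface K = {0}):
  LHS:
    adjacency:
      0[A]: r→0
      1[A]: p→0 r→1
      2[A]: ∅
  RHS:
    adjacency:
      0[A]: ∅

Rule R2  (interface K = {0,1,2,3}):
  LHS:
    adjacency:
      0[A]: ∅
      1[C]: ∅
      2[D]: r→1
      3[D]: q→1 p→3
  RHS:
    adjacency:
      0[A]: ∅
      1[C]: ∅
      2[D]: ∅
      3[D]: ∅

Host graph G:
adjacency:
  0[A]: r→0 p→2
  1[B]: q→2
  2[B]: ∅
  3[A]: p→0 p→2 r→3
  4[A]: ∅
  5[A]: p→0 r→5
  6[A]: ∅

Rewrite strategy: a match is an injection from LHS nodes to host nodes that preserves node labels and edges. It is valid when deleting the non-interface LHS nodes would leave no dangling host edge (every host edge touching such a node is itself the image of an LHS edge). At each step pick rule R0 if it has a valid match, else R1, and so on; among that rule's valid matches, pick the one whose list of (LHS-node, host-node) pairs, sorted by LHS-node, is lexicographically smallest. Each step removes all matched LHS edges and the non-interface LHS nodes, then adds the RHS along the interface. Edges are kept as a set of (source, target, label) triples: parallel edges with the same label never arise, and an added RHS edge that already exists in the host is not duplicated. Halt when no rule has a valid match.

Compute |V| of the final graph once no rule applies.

Answer: 5

Steps:
initial: |V|=7 |E|=8  E = 0-r->0 0-p->2 1-q->2 3-p->0 3-p->2 3-r->3 5-p->0 5-r->5
step 1: apply R0 at {0↦2, 1↦0}  → |V|=7 |E|=7  E = 0-r->0 1-q->2 3-p->0 3-p->2 3-r->3 5-p->0 5-r->5
step 2: apply R0 at {0↦2, 1↦3}  → |V|=7 |E|=6  E = 0-r->0 1-q->2 3-p->0 3-r->3 5-p->0 5-r->5
step 3: apply R1 at {0↦0, 1↦3, 2↦4}  → |V|=5 |E|=3  E = 1-q->2 5-p->0 5-r->5
normal form: no rule applies after step 3
NF nodes: {0:A, 1:B, 2:B, 5:A, 6:A}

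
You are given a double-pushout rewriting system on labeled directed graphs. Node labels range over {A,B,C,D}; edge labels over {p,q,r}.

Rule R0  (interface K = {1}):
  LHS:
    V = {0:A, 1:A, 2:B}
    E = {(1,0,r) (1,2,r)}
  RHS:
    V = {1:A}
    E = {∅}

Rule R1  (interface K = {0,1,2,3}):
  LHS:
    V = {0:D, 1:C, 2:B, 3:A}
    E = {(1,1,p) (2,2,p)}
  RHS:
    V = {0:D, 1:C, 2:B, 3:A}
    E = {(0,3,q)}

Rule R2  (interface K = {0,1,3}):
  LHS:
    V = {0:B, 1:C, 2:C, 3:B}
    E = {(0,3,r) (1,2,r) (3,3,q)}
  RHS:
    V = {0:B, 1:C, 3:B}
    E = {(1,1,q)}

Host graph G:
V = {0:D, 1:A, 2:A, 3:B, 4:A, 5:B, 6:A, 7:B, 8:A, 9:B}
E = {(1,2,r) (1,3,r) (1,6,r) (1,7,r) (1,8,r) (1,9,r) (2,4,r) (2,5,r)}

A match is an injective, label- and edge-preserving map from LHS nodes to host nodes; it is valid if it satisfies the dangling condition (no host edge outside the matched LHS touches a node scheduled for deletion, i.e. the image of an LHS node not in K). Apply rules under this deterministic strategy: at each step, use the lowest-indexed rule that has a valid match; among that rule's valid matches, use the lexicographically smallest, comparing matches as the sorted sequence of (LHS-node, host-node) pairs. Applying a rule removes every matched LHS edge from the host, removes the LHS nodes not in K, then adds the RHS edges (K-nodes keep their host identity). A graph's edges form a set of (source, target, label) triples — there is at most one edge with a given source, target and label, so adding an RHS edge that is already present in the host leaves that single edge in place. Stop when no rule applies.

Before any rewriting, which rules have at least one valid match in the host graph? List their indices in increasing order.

R0: 7 valid matches — {0↦4, 1↦2, 2↦5}, {0↦6, 1↦1, 2↦3}, {0↦6, 1↦1, 2↦7} (+4 more)
R1: no valid match — LHS pattern not found
R2: no valid match — LHS pattern not found

Answer: [R0]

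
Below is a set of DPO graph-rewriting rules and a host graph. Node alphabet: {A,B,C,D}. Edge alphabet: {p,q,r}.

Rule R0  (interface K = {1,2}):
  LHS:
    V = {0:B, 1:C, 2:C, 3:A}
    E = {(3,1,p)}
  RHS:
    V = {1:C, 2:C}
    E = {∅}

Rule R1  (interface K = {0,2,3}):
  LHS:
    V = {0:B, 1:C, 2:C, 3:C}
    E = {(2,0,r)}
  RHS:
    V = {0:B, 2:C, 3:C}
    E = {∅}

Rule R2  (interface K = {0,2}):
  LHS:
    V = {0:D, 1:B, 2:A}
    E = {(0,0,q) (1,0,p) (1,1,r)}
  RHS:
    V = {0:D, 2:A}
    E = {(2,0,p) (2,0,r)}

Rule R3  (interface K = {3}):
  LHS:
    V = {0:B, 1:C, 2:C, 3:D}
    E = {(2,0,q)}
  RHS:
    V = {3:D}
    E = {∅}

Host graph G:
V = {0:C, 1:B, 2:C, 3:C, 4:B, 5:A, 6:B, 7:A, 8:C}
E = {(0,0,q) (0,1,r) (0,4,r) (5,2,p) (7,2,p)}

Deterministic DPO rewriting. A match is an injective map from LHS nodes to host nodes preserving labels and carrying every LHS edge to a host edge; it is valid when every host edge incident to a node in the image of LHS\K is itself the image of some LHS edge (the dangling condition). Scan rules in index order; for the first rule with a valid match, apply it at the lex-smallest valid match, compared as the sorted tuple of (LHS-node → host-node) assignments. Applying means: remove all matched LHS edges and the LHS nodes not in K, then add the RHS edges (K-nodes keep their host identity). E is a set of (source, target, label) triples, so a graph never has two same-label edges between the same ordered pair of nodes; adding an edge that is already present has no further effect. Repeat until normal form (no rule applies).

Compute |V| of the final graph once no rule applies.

Answer: 3

Rewrite trace:
start.  V:9 E:5  edges: 0-q->0 0-r->1 0-r->4 5-p->2 7-p->2
1. fire R0 via {0↦6, 1↦2, 2↦0, 3↦5}  →  V:7 E:4  edges: 0-q->0 0-r->1 0-r->4 7-p->2
2. fire R1 via {0↦1, 1↦3, 2↦0, 3↦2}  →  V:6 E:3  edges: 0-q->0 0-r->4 7-p->2
3. fire R0 via {0↦1, 1↦2, 2↦0, 3↦7}  →  V:4 E:2  edges: 0-q->0 0-r->4
4. fire R1 via {0↦4, 1↦2, 2↦0, 3↦8}  →  V:3 E:1  edges: 0-q->0
normal form: no rule applies after step 4
NF nodes: {0:C, 4:B, 8:C}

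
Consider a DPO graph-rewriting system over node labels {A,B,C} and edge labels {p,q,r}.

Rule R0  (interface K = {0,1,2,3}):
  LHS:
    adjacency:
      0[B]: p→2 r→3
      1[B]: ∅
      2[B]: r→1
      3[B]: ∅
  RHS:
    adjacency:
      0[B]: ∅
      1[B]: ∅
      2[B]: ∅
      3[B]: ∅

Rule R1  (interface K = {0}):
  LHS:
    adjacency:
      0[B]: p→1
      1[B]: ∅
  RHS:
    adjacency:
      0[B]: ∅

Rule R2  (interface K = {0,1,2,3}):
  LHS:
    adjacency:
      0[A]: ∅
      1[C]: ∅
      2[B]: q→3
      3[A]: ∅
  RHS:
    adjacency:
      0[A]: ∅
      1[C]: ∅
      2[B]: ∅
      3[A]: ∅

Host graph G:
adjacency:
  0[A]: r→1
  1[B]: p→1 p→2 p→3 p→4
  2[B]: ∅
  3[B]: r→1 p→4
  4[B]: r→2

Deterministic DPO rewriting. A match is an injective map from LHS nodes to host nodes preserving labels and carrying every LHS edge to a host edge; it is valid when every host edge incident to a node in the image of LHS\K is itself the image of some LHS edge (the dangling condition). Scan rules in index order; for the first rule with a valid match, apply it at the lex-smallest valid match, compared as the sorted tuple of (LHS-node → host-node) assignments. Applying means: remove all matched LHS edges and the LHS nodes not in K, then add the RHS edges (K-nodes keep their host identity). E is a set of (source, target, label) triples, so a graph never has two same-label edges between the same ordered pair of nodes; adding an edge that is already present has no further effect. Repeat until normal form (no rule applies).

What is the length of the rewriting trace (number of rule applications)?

[0] host  ⇒  5 nodes, 8 edges  {0-r->1 1-p->1 1-p->2 1-p->3 1-p->4 3-r->1 3-p->4 4-r->2}
[1] R0 @ {0↦3, 1↦2, 2↦4, 3↦1}  ⇒  5 nodes, 5 edges  {0-r->1 1-p->1 1-p->2 1-p->3 1-p->4}
[2] R1 @ {0↦1, 1↦2}  ⇒  4 nodes, 4 edges  {0-r->1 1-p->1 1-p->3 1-p->4}
[3] R1 @ {0↦1, 1↦3}  ⇒  3 nodes, 3 edges  {0-r->1 1-p->1 1-p->4}
[4] R1 @ {0↦1, 1↦4}  ⇒  2 nodes, 2 edges  {0-r->1 1-p->1}
normal form: no rule applies after step 4

Answer: 4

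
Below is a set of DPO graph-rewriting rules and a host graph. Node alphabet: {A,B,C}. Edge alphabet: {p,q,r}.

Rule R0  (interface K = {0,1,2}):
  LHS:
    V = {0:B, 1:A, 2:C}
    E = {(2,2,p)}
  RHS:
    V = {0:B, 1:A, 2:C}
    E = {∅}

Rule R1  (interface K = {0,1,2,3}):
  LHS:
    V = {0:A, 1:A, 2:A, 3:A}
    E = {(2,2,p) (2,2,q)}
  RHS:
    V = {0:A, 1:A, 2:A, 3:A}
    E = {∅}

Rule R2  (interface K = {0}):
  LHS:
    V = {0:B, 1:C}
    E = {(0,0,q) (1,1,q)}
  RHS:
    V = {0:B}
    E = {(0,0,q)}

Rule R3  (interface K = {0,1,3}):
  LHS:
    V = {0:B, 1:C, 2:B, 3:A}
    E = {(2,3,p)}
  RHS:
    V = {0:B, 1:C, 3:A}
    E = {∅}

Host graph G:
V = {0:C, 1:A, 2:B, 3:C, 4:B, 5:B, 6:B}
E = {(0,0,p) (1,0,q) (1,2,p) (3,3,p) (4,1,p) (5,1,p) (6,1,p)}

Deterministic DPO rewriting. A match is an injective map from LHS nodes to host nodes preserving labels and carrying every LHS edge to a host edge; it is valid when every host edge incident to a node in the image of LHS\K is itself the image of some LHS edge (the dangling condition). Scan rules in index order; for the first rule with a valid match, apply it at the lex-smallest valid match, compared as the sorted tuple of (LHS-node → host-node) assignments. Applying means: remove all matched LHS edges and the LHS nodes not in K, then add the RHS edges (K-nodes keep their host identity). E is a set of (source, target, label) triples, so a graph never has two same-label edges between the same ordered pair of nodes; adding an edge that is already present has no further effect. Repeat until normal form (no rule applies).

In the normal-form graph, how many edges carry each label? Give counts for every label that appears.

Answer: p:1 q:1

Rewrite trace:
start.  V:7 E:7  edges: 0-p->0 1-q->0 1-p->2 3-p->3 4-p->1 5-p->1 6-p->1
1. fire R0 via {0↦2, 1↦1, 2↦0}  →  V:7 E:6  edges: 1-q->0 1-p->2 3-p->3 4-p->1 5-p->1 6-p->1
2. fire R0 via {0↦2, 1↦1, 2↦3}  →  V:7 E:5  edges: 1-q->0 1-p->2 4-p->1 5-p->1 6-p->1
3. fire R3 via {0↦2, 1↦0, 2↦4, 3↦1}  →  V:6 E:4  edges: 1-q->0 1-p->2 5-p->1 6-p->1
4. fire R3 via {0↦2, 1↦0, 2↦5, 3↦1}  →  V:5 E:3  edges: 1-q->0 1-p->2 6-p->1
5. fire R3 via {0↦2, 1↦0, 2↦6, 3↦1}  →  V:4 E:2  edges: 1-q->0 1-p->2
normal form: no rule applies after step 5
NF edges: [(1, 0, 'q'), (1, 2, 'p')]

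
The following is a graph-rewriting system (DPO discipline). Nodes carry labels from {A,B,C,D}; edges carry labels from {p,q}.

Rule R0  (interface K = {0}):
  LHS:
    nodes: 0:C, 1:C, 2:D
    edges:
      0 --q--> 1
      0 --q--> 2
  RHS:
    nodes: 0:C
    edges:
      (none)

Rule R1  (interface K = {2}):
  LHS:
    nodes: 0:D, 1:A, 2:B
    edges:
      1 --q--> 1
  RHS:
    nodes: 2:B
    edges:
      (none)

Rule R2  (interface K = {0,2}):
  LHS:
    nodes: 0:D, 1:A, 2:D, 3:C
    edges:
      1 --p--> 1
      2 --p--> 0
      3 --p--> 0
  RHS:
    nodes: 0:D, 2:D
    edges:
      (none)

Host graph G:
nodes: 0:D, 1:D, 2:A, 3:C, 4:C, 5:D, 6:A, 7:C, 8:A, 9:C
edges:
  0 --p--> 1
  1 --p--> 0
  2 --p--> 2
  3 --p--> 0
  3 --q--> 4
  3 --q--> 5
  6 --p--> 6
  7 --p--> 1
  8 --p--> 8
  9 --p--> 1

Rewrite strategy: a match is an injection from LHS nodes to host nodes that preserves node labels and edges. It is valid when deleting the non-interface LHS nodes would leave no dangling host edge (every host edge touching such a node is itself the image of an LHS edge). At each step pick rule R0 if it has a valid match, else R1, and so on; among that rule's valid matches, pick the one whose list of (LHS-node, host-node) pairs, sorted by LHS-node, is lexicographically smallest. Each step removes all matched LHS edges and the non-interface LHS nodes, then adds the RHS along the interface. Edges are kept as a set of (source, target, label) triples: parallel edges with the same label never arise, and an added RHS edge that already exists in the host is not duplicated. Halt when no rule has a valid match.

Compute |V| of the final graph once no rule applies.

[0] host  ⇒  10 nodes, 10 edges  {0-p->1 1-p->0 2-p->2 3-p->0 3-q->4 3-q->5 6-p->6 7-p->1 8-p->8 9-p->1}
[1] R0 @ {0↦3, 1↦4, 2↦5}  ⇒  8 nodes, 8 edges  {0-p->1 1-p->0 2-p->2 3-p->0 6-p->6 7-p->1 8-p->8 9-p->1}
[2] R2 @ {0↦0, 1↦2, 2↦1, 3↦3}  ⇒  6 nodes, 5 edges  {0-p->1 6-p->6 7-p->1 8-p->8 9-p->1}
[3] R2 @ {0↦1, 1↦6, 2↦0, 3↦7}  ⇒  4 nodes, 2 edges  {8-p->8 9-p->1}
final graph: no rule applies after step 3
NF nodes: {0:D, 1:D, 8:A, 9:C}

Answer: 4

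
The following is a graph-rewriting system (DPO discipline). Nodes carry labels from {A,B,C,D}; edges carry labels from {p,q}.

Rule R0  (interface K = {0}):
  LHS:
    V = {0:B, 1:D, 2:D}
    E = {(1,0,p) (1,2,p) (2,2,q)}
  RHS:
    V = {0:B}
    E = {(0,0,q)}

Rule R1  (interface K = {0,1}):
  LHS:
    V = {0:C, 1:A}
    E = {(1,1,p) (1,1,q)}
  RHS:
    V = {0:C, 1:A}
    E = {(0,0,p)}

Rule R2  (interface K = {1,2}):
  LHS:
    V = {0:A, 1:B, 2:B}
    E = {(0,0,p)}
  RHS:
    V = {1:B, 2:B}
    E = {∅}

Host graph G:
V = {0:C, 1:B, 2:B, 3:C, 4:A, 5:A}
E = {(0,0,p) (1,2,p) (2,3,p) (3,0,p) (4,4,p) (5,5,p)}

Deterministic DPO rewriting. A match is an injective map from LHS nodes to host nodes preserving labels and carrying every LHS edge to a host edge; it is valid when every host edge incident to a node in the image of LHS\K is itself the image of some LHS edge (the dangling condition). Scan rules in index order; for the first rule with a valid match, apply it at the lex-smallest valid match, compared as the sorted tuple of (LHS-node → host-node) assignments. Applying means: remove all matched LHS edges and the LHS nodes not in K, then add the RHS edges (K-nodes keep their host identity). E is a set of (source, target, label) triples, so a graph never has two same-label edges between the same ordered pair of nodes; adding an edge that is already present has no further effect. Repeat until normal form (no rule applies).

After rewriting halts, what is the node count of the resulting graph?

Answer: 4

Steps:
[0] host  ⇒  6 nodes, 6 edges  {0-p->0 1-p->2 2-p->3 3-p->0 4-p->4 5-p->5}
[1] R2 @ {0↦4, 1↦1, 2↦2}  ⇒  5 nodes, 5 edges  {0-p->0 1-p->2 2-p->3 3-p->0 5-p->5}
[2] R2 @ {0↦5, 1↦1, 2↦2}  ⇒  4 nodes, 4 edges  {0-p->0 1-p->2 2-p->3 3-p->0}
normal form: no rule applies after step 2
NF nodes: {0:C, 1:B, 2:B, 3:C}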